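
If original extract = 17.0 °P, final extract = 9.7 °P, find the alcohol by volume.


SG = 259/(259 − P);  ABV = (OG − FG)·131.25
OG = 259/(259 − 17.0) = 1.0702
FG = 259/(259 − 9.7) = 1.0389
ABV = (1.0702 − 1.0389)·131.25

4.1132 % ABV


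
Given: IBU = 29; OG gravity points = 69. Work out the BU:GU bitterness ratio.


BU:GU = IBU / OG_points
BU:GU = 29 / 69

0.4203


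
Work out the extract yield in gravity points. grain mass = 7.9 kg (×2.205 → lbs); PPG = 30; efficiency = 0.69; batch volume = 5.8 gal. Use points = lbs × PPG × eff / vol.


lbs = 7.9 × 2.205 = 17.4195
points = 17.4195 × 30 × 0.69 / 5.8

62.1696 points


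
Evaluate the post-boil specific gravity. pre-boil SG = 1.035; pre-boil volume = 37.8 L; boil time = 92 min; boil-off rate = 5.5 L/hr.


V_post = V_pre − rate·(t/60);  SG_post = 1 + (SG_pre−1)·V_pre/V_post
V_post = 37.8 − 5.5·(92/60) = 29.3667
SG_post = 1 + (1.035 − 1)·37.8/29.3667

1.0451


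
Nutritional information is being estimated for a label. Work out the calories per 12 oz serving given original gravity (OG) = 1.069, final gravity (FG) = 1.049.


ABW = (OG−FG)·131.25·0.79/FG;  °P = 259 − 259/SG (for OG→OE and FG→AE);  RE = 0.1808·OE + 0.8192·AE;  Cal = (6.9·ABW + 4·(RE−0.1))·FG·3.55
ABW = (1.069 − 1.049)·131.25·0.79/1.049 = 1.9769
OE = 259 − 259/1.069 = 16.7175 °P
AE = 259 − 259/1.049 = 12.0982 °P
RE = 0.1808·16.7175 + 0.8192·12.0982 = 12.9334 °P
Cal = (6.9·1.9769 + 4·(12.9334−0.1))·1.049·3.55

241.9597 kcal


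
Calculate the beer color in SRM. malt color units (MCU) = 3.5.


SRM = 1.4922 · MCU^0.6859
SRM = 1.4922 · 3.5^0.6859

3.5237 SRM


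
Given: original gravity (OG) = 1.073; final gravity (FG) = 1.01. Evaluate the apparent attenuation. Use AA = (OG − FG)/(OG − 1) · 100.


AA = (1.073 − 1.01)/(1.073 − 1) · 100

86.3014 %


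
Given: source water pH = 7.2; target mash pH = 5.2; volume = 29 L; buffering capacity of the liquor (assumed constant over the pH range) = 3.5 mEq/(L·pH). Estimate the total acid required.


acid = buffering capacity · (pH_source − pH_target) · V
acid = 3.5 · (7.2 − 5.2) · 29

203.0000 mEq


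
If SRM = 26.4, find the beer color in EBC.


EBC = SRM · 1.97
EBC = 26.4 · 1.97

52.0080 EBC


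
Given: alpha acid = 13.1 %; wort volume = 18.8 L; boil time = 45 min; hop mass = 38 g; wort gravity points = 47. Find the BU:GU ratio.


U = 1.65·0.000125^(GP/1000)·(1−e^(−0.04t))/4.15;  IBU = (α/100)·m·U·1000/V;  BU:GU = IBU/GP
U = 1.65·0.000125^(47/1000)·(1−e^(−0.04·45))/4.15 = 0.2175
IBU = (13.1/100)·38·0.2175·1000/18.8 = 57.5995
BU:GU = 57.5995/47

1.2255


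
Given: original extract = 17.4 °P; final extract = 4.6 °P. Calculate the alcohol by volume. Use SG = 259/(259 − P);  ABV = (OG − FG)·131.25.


OG = 259/(259 − 17.4) = 1.0720
FG = 259/(259 − 4.6) = 1.0181
ABV = (1.0720 − 1.0181)·131.25

7.0794 % ABV


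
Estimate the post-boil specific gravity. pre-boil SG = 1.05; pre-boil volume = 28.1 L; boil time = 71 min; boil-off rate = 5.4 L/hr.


V_post = V_pre − rate·(t/60);  SG_post = 1 + (SG_pre−1)·V_pre/V_post
V_post = 28.1 − 5.4·(71/60) = 21.7100
SG_post = 1 + (1.05 − 1)·28.1/21.7100

1.0647


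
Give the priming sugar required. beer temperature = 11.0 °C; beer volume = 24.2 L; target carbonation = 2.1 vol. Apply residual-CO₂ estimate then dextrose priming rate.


residual = 14.695·(0.01821 + 0.09011·e^(−0.04·T));  sugar = (target − residual)·4.0·V
residual = 14.695·(0.01821 + 0.09011·e^(−0.04·11.0)) = 1.1204
sugar = (2.1 − 1.1204)·4.0·24.2

94.8246 g


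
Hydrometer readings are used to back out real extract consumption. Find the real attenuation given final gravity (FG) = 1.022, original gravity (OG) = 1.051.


AA = (OG−FG)/(OG−1)·100;  RA = AA·0.8192
AA = (1.051 − 1.022)/(1.051 − 1)·100 = 56.8627
RA = 56.8627·0.8192

46.5820 %


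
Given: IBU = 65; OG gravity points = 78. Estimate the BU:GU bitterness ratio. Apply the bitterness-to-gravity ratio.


BU:GU = IBU / OG_points
BU:GU = 65 / 78

0.8333


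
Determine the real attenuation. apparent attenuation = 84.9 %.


RA = AA · 0.8192
RA = 84.9 · 0.8192

69.5501 %


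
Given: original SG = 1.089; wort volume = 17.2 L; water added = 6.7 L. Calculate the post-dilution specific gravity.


SG_new = 1 + (SG_old − 1)·V_old/(V_old + V_water)
pts = (1.089 − 1)·1000·17.2/(17.2 + 6.7) = 64.0502
SG_new = 1 + 64.0502/1000

1.0641


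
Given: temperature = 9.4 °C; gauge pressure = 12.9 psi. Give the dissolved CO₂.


vols = (P + 14.695)·(0.01821 + 0.09011·e^(−0.04·T))
vols = (12.9 + 14.695)·(0.01821 + 0.09011·e^(−0.04·9.4))

2.2098 volumes


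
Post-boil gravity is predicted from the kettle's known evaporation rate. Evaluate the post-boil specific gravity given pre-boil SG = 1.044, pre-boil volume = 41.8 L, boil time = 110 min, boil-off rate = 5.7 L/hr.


V_post = V_pre − rate·(t/60);  SG_post = 1 + (SG_pre−1)·V_pre/V_post
V_post = 41.8 − 5.7·(110/60) = 31.3500
SG_post = 1 + (1.044 − 1)·41.8/31.3500

1.0587


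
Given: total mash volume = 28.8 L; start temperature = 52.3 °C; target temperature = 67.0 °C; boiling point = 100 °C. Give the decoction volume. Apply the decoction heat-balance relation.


V_dec = V_total·(T_target − T_start)/(T_boil − T_start)
V_dec = 28.8·(67.0 − 52.3)/(100 − 52.3)

8.8755 L


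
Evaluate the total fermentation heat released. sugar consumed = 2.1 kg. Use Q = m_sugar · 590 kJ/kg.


Q = 2.1 · 590

1239.0000 kJ


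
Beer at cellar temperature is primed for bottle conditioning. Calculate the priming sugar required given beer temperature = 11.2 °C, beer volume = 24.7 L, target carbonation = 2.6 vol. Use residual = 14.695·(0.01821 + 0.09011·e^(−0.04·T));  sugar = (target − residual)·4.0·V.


residual = 14.695·(0.01821 + 0.09011·e^(−0.04·11.2)) = 1.1136
sugar = (2.6 − 1.1136)·4.0·24.7

146.8551 g


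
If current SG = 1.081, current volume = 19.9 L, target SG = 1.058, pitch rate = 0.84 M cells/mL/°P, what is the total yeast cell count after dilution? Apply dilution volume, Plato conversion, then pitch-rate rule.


V_w = V·((SG_c−1)/(SG_t−1)−1);  °P = 259 − 259/SG_t;  cells = rate·(V+V_w)·°P
V_w = 19.9·((1.081−1)/(1.058−1)−1) = 7.8914
V_final = 19.9 + 7.8914 = 27.7914
°P = 259 − 259/1.058 = 14.1985
cells = 0.84·27.7914·14.1985

331.4603 billion cells


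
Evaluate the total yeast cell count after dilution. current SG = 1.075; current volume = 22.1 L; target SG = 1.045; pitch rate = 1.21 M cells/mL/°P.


V_w = V·((SG_c−1)/(SG_t−1)−1);  °P = 259 − 259/SG_t;  cells = rate·(V+V_w)·°P
V_w = 22.1·((1.075−1)/(1.045−1)−1) = 14.7333
V_final = 22.1 + 14.7333 = 36.8333
°P = 259 − 259/1.045 = 11.1531
cells = 1.21·36.8333·11.1531

497.0755 billion cells


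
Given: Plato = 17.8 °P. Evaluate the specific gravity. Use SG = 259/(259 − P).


SG = 259/(259 − 17.8)

1.0738


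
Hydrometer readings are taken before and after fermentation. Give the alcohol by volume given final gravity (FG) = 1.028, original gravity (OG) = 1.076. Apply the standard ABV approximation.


ABV = (OG − FG) · 131.25
ABV = (1.076 − 1.028) · 131.25

6.3000 % ABV


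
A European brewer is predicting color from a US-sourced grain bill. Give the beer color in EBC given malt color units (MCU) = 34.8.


SRM = 1.4922·MCU^0.6859;  EBC = SRM·1.97
SRM = 1.4922·34.8^0.6859 = 17.0293
EBC = 17.0293·1.97

33.5477 EBC


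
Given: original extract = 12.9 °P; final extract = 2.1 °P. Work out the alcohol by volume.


SG = 259/(259 − P);  ABV = (OG − FG)·131.25
OG = 259/(259 − 12.9) = 1.0524
FG = 259/(259 − 2.1) = 1.0082
ABV = (1.0524 − 1.0082)·131.25

5.8069 % ABV


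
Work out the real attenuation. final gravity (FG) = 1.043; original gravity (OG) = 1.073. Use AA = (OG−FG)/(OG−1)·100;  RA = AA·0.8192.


AA = (1.073 − 1.043)/(1.073 − 1)·100 = 41.0959
RA = 41.0959·0.8192

33.6658 %


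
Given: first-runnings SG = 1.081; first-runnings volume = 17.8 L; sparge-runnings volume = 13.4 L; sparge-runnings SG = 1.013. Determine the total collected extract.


total = Σ (SG_i − 1)·1000·V_i
first = (1.081 − 1)·1000·17.8 = 1441.8000
sparge = (1.013 − 1)·1000·13.4 = 174.2000
total = 1441.8000 + 174.2000

1616.0000 gravity·L


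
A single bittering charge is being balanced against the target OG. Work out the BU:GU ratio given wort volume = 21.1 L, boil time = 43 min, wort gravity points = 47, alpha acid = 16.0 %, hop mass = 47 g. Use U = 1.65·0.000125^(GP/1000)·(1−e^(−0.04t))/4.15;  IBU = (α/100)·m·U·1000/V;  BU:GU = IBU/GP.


U = 1.65·0.000125^(47/1000)·(1−e^(−0.04·43))/4.15 = 0.2139
IBU = (16.0/100)·47·0.2139·1000/21.1 = 76.2490
BU:GU = 76.2490/47

1.6223


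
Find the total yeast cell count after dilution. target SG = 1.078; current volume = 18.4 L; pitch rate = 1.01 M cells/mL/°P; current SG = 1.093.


V_w = V·((SG_c−1)/(SG_t−1)−1);  °P = 259 − 259/SG_t;  cells = rate·(V+V_w)·°P
V_w = 18.4·((1.093−1)/(1.078−1)−1) = 3.5385
V_final = 18.4 + 3.5385 = 21.9385
°P = 259 − 259/1.078 = 18.7403
cells = 1.01·21.9385·18.7403

415.2438 billion cells


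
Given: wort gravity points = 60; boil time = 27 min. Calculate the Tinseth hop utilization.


U = 1.65·0.000125^(GP/1000) · (1 − e^(−0.04·t))/4.15
bigness = 1.65·0.000125^(60/1000) = 0.9623
boil_factor = (1 − e^(−0.04·27))/4.15 = 0.1591
U = 0.9623 · 0.1591

0.1531


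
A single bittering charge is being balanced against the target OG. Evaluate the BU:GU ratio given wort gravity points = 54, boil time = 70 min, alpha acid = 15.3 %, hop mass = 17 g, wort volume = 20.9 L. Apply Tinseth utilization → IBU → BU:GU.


U = 1.65·0.000125^(GP/1000)·(1−e^(−0.04t))/4.15;  IBU = (α/100)·m·U·1000/V;  BU:GU = IBU/GP
U = 1.65·0.000125^(54/1000)·(1−e^(−0.04·70))/4.15 = 0.2298
IBU = (15.3/100)·17·0.2298·1000/20.9 = 28.6033
BU:GU = 28.6033/54

0.5297


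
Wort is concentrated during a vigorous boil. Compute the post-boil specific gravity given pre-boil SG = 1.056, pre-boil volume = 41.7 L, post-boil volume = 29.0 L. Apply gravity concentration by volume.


SG_post = 1 + (SG_pre − 1)·V_pre/V_post
pts_pre = (1.056 − 1)·1000 = 56.0000
pts_post = 56.0000·41.7/29.0 = 80.5241
SG_post = 1 + 80.5241/1000

1.0805


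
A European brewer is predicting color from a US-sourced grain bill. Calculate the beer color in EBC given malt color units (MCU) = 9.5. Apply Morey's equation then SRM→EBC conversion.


SRM = 1.4922·MCU^0.6859;  EBC = SRM·1.97
SRM = 1.4922·9.5^0.6859 = 6.9895
EBC = 6.9895·1.97

13.7694 EBC


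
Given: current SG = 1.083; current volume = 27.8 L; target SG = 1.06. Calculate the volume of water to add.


V_water = V·((SG_curr − 1)/(SG_target − 1) − 1)
V_water = 27.8·((1.083 − 1)/(1.06 − 1) − 1)

10.6567 L


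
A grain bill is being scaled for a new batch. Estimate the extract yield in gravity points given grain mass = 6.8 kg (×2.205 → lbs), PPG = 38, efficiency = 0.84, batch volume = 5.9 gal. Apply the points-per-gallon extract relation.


points = lbs × PPG × eff / vol
lbs = 6.8 × 2.205 = 14.9940
points = 14.9940 × 38 × 0.84 / 5.9

81.1201 points


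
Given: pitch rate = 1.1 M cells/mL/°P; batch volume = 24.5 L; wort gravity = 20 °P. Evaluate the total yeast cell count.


cells (billions) = rate · V_L · °P
cells = 1.1 · 24.5 · 20

539.0000 billion cells


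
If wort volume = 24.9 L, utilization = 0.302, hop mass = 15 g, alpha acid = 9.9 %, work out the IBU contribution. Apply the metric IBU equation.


IBU = (α/100)·mass·U·1000 / V
IBU = (9.9/100)·15·0.302·1000 / 24.9

18.0108 IBU


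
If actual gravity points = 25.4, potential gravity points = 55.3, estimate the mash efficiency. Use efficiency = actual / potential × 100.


efficiency = 25.4 / 55.3 × 100

45.9313 %


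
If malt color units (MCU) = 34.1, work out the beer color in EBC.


SRM = 1.4922·MCU^0.6859;  EBC = SRM·1.97
SRM = 1.4922·34.1^0.6859 = 16.7936
EBC = 16.7936·1.97

33.0834 EBC


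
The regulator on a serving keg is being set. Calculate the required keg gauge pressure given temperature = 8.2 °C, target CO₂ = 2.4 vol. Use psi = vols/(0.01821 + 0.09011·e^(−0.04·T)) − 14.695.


psi = 2.4/(0.01821 + 0.09011·e^(−0.04·8.2)) − 14.695

14.1783 psi


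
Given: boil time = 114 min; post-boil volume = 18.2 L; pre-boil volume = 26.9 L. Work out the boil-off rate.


rate = (V_pre − V_post) / (t_min/60)
rate = (26.9 − 18.2) / (114/60)

4.5789 L/hr


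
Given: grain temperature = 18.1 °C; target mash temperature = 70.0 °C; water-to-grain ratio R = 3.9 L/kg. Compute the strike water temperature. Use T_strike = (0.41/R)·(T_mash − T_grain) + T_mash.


T_strike = (0.41/3.9)·(70.0 − 18.1) + 70.0

75.4562 °C


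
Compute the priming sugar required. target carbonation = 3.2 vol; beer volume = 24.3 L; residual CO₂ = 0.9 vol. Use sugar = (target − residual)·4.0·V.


sugar = (3.2 − 0.9)·4.0·24.3

223.5600 g


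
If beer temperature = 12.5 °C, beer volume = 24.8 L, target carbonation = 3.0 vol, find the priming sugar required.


residual = 14.695·(0.01821 + 0.09011·e^(−0.04·T));  sugar = (target − residual)·4.0·V
residual = 14.695·(0.01821 + 0.09011·e^(−0.04·12.5)) = 1.0707
sugar = (3.0 − 1.0707)·4.0·24.8

191.3822 g


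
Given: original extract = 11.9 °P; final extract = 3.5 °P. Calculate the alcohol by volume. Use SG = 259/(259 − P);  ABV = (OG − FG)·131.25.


OG = 259/(259 − 11.9) = 1.0482
FG = 259/(259 − 3.5) = 1.0137
ABV = (1.0482 − 1.0137)·131.25

4.5229 % ABV


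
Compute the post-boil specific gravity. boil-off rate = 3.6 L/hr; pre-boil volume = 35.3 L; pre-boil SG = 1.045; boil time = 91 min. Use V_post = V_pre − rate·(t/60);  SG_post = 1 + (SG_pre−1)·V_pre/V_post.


V_post = 35.3 − 3.6·(91/60) = 29.8400
SG_post = 1 + (1.045 − 1)·35.3/29.8400

1.0532


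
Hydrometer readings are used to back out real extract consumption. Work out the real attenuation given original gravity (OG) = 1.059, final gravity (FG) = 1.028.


AA = (OG−FG)/(OG−1)·100;  RA = AA·0.8192
AA = (1.059 − 1.028)/(1.059 − 1)·100 = 52.5424
RA = 52.5424·0.8192

43.0427 %


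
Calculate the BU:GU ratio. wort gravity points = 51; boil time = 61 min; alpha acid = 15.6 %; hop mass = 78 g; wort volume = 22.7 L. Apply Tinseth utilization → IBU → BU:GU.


U = 1.65·0.000125^(GP/1000)·(1−e^(−0.04t))/4.15;  IBU = (α/100)·m·U·1000/V;  BU:GU = IBU/GP
U = 1.65·0.000125^(51/1000)·(1−e^(−0.04·61))/4.15 = 0.2295
IBU = (15.6/100)·78·0.2295·1000/22.7 = 123.0172
BU:GU = 123.0172/51

2.4121


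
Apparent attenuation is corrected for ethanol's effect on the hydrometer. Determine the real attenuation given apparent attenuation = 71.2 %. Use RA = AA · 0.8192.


RA = 71.2 · 0.8192

58.3270 %


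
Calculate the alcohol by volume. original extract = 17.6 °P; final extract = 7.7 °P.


SG = 259/(259 − P);  ABV = (OG − FG)·131.25
OG = 259/(259 − 17.6) = 1.0729
FG = 259/(259 − 7.7) = 1.0306
ABV = (1.0729 − 1.0306)·131.25

5.5476 % ABV


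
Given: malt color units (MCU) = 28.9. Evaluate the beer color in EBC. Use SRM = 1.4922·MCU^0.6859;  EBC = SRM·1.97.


SRM = 1.4922·28.9^0.6859 = 14.9919
EBC = 14.9919·1.97

29.5341 EBC


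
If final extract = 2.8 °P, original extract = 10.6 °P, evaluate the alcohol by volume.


SG = 259/(259 − P);  ABV = (OG − FG)·131.25
OG = 259/(259 − 10.6) = 1.0427
FG = 259/(259 − 2.8) = 1.0109
ABV = (1.0427 − 1.0109)·131.25

4.1664 % ABV


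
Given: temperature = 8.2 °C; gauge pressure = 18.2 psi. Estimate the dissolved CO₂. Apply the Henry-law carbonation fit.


vols = (P + 14.695)·(0.01821 + 0.09011·e^(−0.04·T))
vols = (18.2 + 14.695)·(0.01821 + 0.09011·e^(−0.04·8.2))

2.7343 volumes


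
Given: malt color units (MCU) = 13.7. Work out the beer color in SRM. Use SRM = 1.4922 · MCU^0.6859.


SRM = 1.4922 · 13.7^0.6859

8.9847 SRM


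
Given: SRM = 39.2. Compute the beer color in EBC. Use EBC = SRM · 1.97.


EBC = 39.2 · 1.97

77.2240 EBC


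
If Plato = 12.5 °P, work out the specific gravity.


SG = 259/(259 − P)
SG = 259/(259 − 12.5)

1.0507


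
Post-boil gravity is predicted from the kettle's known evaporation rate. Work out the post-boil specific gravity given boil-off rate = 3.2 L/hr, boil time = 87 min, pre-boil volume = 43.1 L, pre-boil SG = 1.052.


V_post = V_pre − rate·(t/60);  SG_post = 1 + (SG_pre−1)·V_pre/V_post
V_post = 43.1 − 3.2·(87/60) = 38.4600
SG_post = 1 + (1.052 − 1)·43.1/38.4600

1.0583


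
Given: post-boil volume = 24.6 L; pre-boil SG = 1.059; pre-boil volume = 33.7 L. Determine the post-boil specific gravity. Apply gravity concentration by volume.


SG_post = 1 + (SG_pre − 1)·V_pre/V_post
pts_pre = (1.059 − 1)·1000 = 59.0000
pts_post = 59.0000·33.7/24.6 = 80.8252
SG_post = 1 + 80.8252/1000

1.0808


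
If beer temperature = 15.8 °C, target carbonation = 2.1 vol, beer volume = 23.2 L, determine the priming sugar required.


residual = 14.695·(0.01821 + 0.09011·e^(−0.04·T));  sugar = (target − residual)·4.0·V
residual = 14.695·(0.01821 + 0.09011·e^(−0.04·15.8)) = 0.9714
sugar = (2.1 − 0.9714)·4.0·23.2

104.7316 g


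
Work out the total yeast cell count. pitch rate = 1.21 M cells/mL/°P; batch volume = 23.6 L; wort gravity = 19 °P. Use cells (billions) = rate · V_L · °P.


cells = 1.21 · 23.6 · 19

542.5640 billion cells


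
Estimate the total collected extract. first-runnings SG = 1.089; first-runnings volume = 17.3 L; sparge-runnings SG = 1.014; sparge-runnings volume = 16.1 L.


total = Σ (SG_i − 1)·1000·V_i
first = (1.089 − 1)·1000·17.3 = 1539.7000
sparge = (1.014 − 1)·1000·16.1 = 225.4000
total = 1539.7000 + 225.4000

1765.1000 gravity·L


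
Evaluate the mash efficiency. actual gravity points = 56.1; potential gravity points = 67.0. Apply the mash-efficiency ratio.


efficiency = actual / potential × 100
efficiency = 56.1 / 67.0 × 100

83.7313 %


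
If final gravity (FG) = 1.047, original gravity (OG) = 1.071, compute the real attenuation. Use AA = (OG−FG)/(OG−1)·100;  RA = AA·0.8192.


AA = (1.071 − 1.047)/(1.071 − 1)·100 = 33.8028
RA = 33.8028·0.8192

27.6913 %


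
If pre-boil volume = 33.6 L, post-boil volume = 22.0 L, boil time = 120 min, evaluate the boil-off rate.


rate = (V_pre − V_post) / (t_min/60)
rate = (33.6 − 22.0) / (120/60)

5.8000 L/hr


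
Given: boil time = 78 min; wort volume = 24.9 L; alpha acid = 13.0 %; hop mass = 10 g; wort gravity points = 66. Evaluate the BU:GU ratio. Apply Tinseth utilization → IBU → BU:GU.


U = 1.65·0.000125^(GP/1000)·(1−e^(−0.04t))/4.15;  IBU = (α/100)·m·U·1000/V;  BU:GU = IBU/GP
U = 1.65·0.000125^(66/1000)·(1−e^(−0.04·78))/4.15 = 0.2100
IBU = (13.0/100)·10·0.2100·1000/24.9 = 10.9638
BU:GU = 10.9638/66

0.1661


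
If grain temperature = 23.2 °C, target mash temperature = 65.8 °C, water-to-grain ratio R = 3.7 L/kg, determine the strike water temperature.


T_strike = (0.41/R)·(T_mash − T_grain) + T_mash
T_strike = (0.41/3.7)·(65.8 − 23.2) + 65.8

70.5205 °C


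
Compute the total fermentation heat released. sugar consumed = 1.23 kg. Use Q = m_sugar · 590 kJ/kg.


Q = 1.23 · 590

725.7000 kJ


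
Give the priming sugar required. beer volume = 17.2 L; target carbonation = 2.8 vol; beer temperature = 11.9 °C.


residual = 14.695·(0.01821 + 0.09011·e^(−0.04·T));  sugar = (target − residual)·4.0·V
residual = 14.695·(0.01821 + 0.09011·e^(−0.04·11.9)) = 1.0903
sugar = (2.8 − 1.0903)·4.0·17.2

117.6306 g


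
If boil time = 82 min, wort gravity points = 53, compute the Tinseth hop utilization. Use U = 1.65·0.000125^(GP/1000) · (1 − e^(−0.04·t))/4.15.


bigness = 1.65·0.000125^(53/1000) = 1.0248
boil_factor = (1 − e^(−0.04·82))/4.15 = 0.2319
U = 1.0248 · 0.2319

0.2376


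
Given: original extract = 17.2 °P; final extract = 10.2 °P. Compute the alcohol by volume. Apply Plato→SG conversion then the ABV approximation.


SG = 259/(259 − P);  ABV = (OG − FG)·131.25
OG = 259/(259 − 17.2) = 1.0711
FG = 259/(259 − 10.2) = 1.0410
ABV = (1.0711 − 1.0410)·131.25

3.9554 % ABV


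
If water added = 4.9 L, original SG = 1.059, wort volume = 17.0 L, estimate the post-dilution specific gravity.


SG_new = 1 + (SG_old − 1)·V_old/(V_old + V_water)
pts = (1.059 − 1)·1000·17.0/(17.0 + 4.9) = 45.7991
SG_new = 1 + 45.7991/1000

1.0458


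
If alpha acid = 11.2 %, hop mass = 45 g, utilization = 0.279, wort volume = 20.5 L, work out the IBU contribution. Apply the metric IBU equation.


IBU = (α/100)·mass·U·1000 / V
IBU = (11.2/100)·45·0.279·1000 / 20.5

68.5932 IBU


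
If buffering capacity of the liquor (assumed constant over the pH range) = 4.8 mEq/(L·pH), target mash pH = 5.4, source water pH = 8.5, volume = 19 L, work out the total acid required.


acid = buffering capacity · (pH_source − pH_target) · V
acid = 4.8 · (8.5 − 5.4) · 19

282.7200 mEq


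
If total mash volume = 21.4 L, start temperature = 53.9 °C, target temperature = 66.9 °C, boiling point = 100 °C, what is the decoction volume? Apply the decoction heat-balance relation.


V_dec = V_total·(T_target − T_start)/(T_boil − T_start)
V_dec = 21.4·(66.9 − 53.9)/(100 − 53.9)

6.0347 L


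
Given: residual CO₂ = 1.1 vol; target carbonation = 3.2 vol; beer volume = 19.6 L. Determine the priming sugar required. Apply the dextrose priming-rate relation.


sugar = (target − residual)·4.0·V
sugar = (3.2 − 1.1)·4.0·19.6

164.6400 g


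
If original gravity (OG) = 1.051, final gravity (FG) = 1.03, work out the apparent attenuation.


AA = (OG − FG)/(OG − 1) · 100
AA = (1.051 − 1.03)/(1.051 − 1) · 100

41.1765 %


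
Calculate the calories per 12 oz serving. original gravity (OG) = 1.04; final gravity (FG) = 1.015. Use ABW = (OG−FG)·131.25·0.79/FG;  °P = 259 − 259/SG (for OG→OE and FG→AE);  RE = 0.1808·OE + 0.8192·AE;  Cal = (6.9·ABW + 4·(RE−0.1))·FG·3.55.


ABW = (1.04 − 1.015)·131.25·0.79/1.015 = 2.5539
OE = 259 − 259/1.04 = 9.9615 °P
AE = 259 − 259/1.015 = 3.8276 °P
RE = 0.1808·9.9615 + 0.8192·3.8276 = 4.9366 °P
Cal = (6.9·2.5539 + 4·(4.9366−0.1))·1.015·3.55

133.2056 kcal


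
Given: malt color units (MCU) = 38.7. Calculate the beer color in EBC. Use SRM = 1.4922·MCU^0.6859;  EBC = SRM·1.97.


SRM = 1.4922·38.7^0.6859 = 18.3163
EBC = 18.3163·1.97

36.0831 EBC


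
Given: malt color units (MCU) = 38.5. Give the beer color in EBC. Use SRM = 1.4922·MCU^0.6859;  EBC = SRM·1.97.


SRM = 1.4922·38.5^0.6859 = 18.2513
EBC = 18.2513·1.97

35.9551 EBC


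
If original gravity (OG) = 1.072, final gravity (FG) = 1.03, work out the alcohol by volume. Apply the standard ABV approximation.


ABV = (OG − FG) · 131.25
ABV = (1.072 − 1.03) · 131.25

5.5125 % ABV


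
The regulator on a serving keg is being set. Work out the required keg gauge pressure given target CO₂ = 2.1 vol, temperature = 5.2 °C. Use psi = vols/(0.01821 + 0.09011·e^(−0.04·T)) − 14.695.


psi = 2.1/(0.01821 + 0.09011·e^(−0.04·5.2)) − 14.695

8.2814 psi


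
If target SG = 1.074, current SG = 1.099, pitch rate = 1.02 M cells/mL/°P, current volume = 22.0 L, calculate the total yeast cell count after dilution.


V_w = V·((SG_c−1)/(SG_t−1)−1);  °P = 259 − 259/SG_t;  cells = rate·(V+V_w)·°P
V_w = 22.0·((1.099−1)/(1.074−1)−1) = 7.4324
V_final = 22.0 + 7.4324 = 29.4324
°P = 259 − 259/1.074 = 17.8454
cells = 1.02·29.4324·17.8454

535.7393 billion cells


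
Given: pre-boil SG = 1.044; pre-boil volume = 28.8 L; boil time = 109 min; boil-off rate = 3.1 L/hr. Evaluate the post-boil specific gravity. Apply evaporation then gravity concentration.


V_post = V_pre − rate·(t/60);  SG_post = 1 + (SG_pre−1)·V_pre/V_post
V_post = 28.8 − 3.1·(109/60) = 23.1683
SG_post = 1 + (1.044 − 1)·28.8/23.1683

1.0547


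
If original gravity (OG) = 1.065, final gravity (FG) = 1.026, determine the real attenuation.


AA = (OG−FG)/(OG−1)·100;  RA = AA·0.8192
AA = (1.065 − 1.026)/(1.065 − 1)·100 = 60.0000
RA = 60.0000·0.8192

49.1520 %


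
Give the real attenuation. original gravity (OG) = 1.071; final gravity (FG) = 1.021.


AA = (OG−FG)/(OG−1)·100;  RA = AA·0.8192
AA = (1.071 − 1.021)/(1.071 − 1)·100 = 70.4225
RA = 70.4225·0.8192

57.6901 %


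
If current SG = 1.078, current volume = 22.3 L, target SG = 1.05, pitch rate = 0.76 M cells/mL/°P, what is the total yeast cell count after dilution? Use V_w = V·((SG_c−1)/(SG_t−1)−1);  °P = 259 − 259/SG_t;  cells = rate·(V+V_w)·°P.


V_w = 22.3·((1.078−1)/(1.05−1)−1) = 12.4880
V_final = 22.3 + 12.4880 = 34.7880
°P = 259 − 259/1.05 = 12.3333
cells = 0.76·34.7880·12.3333

326.0795 billion cells


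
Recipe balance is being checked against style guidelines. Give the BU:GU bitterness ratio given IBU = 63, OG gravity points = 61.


BU:GU = IBU / OG_points
BU:GU = 63 / 61

1.0328


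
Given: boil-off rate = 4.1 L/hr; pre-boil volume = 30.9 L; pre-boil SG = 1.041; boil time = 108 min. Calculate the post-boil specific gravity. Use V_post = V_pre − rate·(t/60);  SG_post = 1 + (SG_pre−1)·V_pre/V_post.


V_post = 30.9 − 4.1·(108/60) = 23.5200
SG_post = 1 + (1.041 − 1)·30.9/23.5200

1.0539


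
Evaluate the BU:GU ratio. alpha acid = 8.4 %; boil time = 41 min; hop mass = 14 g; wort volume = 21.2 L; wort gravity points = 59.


U = 1.65·0.000125^(GP/1000)·(1−e^(−0.04t))/4.15;  IBU = (α/100)·m·U·1000/V;  BU:GU = IBU/GP
U = 1.65·0.000125^(59/1000)·(1−e^(−0.04·41))/4.15 = 0.1886
IBU = (8.4/100)·14·0.1886·1000/21.2 = 10.4609
BU:GU = 10.4609/59

0.1773


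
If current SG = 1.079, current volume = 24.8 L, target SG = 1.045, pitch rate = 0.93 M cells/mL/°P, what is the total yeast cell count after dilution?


V_w = V·((SG_c−1)/(SG_t−1)−1);  °P = 259 − 259/SG_t;  cells = rate·(V+V_w)·°P
V_w = 24.8·((1.079−1)/(1.045−1)−1) = 18.7378
V_final = 24.8 + 18.7378 = 43.5378
°P = 259 − 259/1.045 = 11.1531
cells = 0.93·43.5378·11.1531

451.5909 billion cells


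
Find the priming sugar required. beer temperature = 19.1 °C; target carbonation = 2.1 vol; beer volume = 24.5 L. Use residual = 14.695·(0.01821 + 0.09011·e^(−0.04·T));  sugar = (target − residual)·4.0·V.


residual = 14.695·(0.01821 + 0.09011·e^(−0.04·19.1)) = 0.8844
sugar = (2.1 − 0.8844)·4.0·24.5

119.1296 g


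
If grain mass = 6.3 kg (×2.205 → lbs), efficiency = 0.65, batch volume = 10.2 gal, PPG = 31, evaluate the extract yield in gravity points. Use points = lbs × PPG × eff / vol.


lbs = 6.3 × 2.205 = 13.8915
points = 13.8915 × 31 × 0.65 / 10.2

27.4425 points


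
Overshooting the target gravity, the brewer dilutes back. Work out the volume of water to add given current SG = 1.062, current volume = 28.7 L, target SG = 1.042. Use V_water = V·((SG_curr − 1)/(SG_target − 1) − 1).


V_water = 28.7·((1.062 − 1)/(1.042 − 1) − 1)

13.6667 L


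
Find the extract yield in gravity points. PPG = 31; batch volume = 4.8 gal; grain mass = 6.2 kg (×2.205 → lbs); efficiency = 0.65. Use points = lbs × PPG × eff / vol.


lbs = 6.2 × 2.205 = 13.6710
points = 13.6710 × 31 × 0.65 / 4.8

57.3897 points


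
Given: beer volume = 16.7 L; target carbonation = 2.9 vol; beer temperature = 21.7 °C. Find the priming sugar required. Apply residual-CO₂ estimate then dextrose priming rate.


residual = 14.695·(0.01821 + 0.09011·e^(−0.04·T));  sugar = (target − residual)·4.0·V
residual = 14.695·(0.01821 + 0.09011·e^(−0.04·21.7)) = 0.8235
sugar = (2.9 − 0.8235)·4.0·16.7

138.7123 g


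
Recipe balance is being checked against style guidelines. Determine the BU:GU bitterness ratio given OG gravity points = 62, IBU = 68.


BU:GU = IBU / OG_points
BU:GU = 68 / 62

1.0968


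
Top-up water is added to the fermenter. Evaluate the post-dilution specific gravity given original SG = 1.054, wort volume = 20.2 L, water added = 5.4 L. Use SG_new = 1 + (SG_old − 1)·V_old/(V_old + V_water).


pts = (1.054 − 1)·1000·20.2/(20.2 + 5.4) = 42.6094
SG_new = 1 + 42.6094/1000

1.0426


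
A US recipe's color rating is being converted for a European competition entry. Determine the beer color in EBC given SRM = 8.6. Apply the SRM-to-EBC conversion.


EBC = SRM · 1.97
EBC = 8.6 · 1.97

16.9420 EBC


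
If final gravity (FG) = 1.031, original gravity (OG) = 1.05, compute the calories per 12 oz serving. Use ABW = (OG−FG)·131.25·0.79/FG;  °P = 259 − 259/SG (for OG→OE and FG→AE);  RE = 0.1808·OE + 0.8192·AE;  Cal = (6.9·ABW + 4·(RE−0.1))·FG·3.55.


ABW = (1.05 − 1.031)·131.25·0.79/1.031 = 1.9108
OE = 259 − 259/1.05 = 12.3333 °P
AE = 259 − 259/1.031 = 7.7876 °P
RE = 0.1808·12.3333 + 0.8192·7.7876 = 8.6095 °P
Cal = (6.9·1.9108 + 4·(8.6095−0.1))·1.031·3.55

172.8368 kcal


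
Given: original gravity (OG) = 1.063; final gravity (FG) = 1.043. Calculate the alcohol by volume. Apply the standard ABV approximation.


ABV = (OG − FG) · 131.25
ABV = (1.063 − 1.043) · 131.25

2.6250 % ABV


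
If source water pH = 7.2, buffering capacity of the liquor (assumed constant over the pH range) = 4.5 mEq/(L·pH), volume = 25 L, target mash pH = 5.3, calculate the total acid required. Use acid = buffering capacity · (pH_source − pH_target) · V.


acid = 4.5 · (7.2 − 5.3) · 25

213.7500 mEq


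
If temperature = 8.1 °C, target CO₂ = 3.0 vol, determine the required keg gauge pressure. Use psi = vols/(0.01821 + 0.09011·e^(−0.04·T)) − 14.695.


psi = 3.0/(0.01821 + 0.09011·e^(−0.04·8.1)) − 14.695

21.2840 psi


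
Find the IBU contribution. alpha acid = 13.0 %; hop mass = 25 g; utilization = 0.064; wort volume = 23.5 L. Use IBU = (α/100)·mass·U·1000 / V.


IBU = (13.0/100)·25·0.064·1000 / 23.5

8.8511 IBU


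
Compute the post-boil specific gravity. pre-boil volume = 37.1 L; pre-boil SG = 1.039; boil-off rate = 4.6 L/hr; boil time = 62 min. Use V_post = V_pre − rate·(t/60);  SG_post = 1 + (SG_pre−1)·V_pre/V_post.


V_post = 37.1 − 4.6·(62/60) = 32.3467
SG_post = 1 + (1.039 − 1)·37.1/32.3467

1.0447


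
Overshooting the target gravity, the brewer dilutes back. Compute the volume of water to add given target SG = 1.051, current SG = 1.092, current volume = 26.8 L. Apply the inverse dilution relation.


V_water = V·((SG_curr − 1)/(SG_target − 1) − 1)
V_water = 26.8·((1.092 − 1)/(1.051 − 1) − 1)

21.5451 L


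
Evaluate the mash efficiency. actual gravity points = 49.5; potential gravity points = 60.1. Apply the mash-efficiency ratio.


efficiency = actual / potential × 100
efficiency = 49.5 / 60.1 × 100

82.3627 %


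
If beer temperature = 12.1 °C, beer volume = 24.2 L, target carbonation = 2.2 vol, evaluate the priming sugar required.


residual = 14.695·(0.01821 + 0.09011·e^(−0.04·T));  sugar = (target − residual)·4.0·V
residual = 14.695·(0.01821 + 0.09011·e^(−0.04·12.1)) = 1.0837
sugar = (2.2 − 1.0837)·4.0·24.2

108.0581 g


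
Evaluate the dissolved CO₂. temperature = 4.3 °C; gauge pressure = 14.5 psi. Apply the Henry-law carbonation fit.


vols = (P + 14.695)·(0.01821 + 0.09011·e^(−0.04·T))
vols = (14.5 + 14.695)·(0.01821 + 0.09011·e^(−0.04·4.3))

2.7467 volumes


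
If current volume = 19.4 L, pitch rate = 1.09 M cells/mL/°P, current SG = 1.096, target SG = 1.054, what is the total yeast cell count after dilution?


V_w = V·((SG_c−1)/(SG_t−1)−1);  °P = 259 − 259/SG_t;  cells = rate·(V+V_w)·°P
V_w = 19.4·((1.096−1)/(1.054−1)−1) = 15.0889
V_final = 19.4 + 15.0889 = 34.4889
°P = 259 − 259/1.054 = 13.2694
cells = 1.09·34.4889·13.2694

498.8369 billion cells


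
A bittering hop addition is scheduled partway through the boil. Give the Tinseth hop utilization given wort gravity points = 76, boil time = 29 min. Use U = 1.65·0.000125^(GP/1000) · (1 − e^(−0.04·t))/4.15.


bigness = 1.65·0.000125^(76/1000) = 0.8334
boil_factor = (1 − e^(−0.04·29))/4.15 = 0.1654
U = 0.8334 · 0.1654

0.1379


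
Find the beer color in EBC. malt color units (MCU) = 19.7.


SRM = 1.4922·MCU^0.6859;  EBC = SRM·1.97
SRM = 1.4922·19.7^0.6859 = 11.5266
EBC = 11.5266·1.97

22.7074 EBC


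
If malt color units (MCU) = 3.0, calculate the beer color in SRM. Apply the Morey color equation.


SRM = 1.4922 · MCU^0.6859
SRM = 1.4922 · 3.0^0.6859

3.1702 SRM


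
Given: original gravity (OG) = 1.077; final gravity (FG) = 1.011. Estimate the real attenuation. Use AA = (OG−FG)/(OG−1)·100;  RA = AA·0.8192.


AA = (1.077 − 1.011)/(1.077 − 1)·100 = 85.7143
RA = 85.7143·0.8192

70.2171 %


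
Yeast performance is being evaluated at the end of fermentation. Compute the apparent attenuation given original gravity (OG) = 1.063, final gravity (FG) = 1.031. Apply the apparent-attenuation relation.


AA = (OG − FG)/(OG − 1) · 100
AA = (1.063 − 1.031)/(1.063 − 1) · 100

50.7937 %


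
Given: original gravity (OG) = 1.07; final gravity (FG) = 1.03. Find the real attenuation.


AA = (OG−FG)/(OG−1)·100;  RA = AA·0.8192
AA = (1.07 − 1.03)/(1.07 − 1)·100 = 57.1429
RA = 57.1429·0.8192

46.8114 %


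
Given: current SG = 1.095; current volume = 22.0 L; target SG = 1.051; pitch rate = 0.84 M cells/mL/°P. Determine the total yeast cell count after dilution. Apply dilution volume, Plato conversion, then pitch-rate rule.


V_w = V·((SG_c−1)/(SG_t−1)−1);  °P = 259 − 259/SG_t;  cells = rate·(V+V_w)·°P
V_w = 22.0·((1.095−1)/(1.051−1)−1) = 18.9804
V_final = 22.0 + 18.9804 = 40.9804
°P = 259 − 259/1.051 = 12.5680
cells = 0.84·40.9804·12.5680

432.6360 billion cells


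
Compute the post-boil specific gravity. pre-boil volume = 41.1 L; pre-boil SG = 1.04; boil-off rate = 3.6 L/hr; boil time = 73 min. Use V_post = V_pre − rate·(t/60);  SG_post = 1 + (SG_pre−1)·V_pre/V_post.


V_post = 41.1 − 3.6·(73/60) = 36.7200
SG_post = 1 + (1.04 − 1)·41.1/36.7200

1.0448


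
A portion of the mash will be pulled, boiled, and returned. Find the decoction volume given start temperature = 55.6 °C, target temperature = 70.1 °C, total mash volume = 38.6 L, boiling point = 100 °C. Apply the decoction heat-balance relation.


V_dec = V_total·(T_target − T_start)/(T_boil − T_start)
V_dec = 38.6·(70.1 − 55.6)/(100 − 55.6)

12.6059 L


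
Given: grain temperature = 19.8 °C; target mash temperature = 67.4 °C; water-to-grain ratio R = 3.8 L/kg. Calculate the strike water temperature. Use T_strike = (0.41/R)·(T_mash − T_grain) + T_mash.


T_strike = (0.41/3.8)·(67.4 − 19.8) + 67.4

72.5358 °C


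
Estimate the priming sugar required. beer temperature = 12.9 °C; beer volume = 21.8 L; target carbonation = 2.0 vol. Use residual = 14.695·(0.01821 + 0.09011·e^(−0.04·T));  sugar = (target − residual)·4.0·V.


residual = 14.695·(0.01821 + 0.09011·e^(−0.04·12.9)) = 1.0580
sugar = (2.0 − 1.0580)·4.0·21.8

82.1428 g


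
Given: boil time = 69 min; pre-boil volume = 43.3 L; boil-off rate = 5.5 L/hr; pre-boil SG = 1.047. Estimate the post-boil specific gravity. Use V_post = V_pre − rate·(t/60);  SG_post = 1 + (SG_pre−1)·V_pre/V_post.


V_post = 43.3 − 5.5·(69/60) = 36.9750
SG_post = 1 + (1.047 − 1)·43.3/36.9750

1.0550


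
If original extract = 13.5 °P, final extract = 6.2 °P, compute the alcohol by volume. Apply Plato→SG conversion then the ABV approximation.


SG = 259/(259 − P);  ABV = (OG − FG)·131.25
OG = 259/(259 − 13.5) = 1.0550
FG = 259/(259 − 6.2) = 1.0245
ABV = (1.0550 − 1.0245)·131.25

3.9985 % ABV


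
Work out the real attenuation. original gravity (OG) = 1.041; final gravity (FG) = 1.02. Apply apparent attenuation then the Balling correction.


AA = (OG−FG)/(OG−1)·100;  RA = AA·0.8192
AA = (1.041 − 1.02)/(1.041 − 1)·100 = 51.2195
RA = 51.2195·0.8192

41.9590 %


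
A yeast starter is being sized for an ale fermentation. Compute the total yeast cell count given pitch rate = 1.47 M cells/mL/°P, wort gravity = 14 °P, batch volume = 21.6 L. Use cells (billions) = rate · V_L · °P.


cells = 1.47 · 21.6 · 14

444.5280 billion cells


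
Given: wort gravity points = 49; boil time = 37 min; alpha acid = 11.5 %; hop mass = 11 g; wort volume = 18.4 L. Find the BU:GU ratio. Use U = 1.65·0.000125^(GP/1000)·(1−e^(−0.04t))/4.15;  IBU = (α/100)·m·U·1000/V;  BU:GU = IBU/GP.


U = 1.65·0.000125^(49/1000)·(1−e^(−0.04·37))/4.15 = 0.1977
IBU = (11.5/100)·11·0.1977·1000/18.4 = 13.5918
BU:GU = 13.5918/49

0.2774


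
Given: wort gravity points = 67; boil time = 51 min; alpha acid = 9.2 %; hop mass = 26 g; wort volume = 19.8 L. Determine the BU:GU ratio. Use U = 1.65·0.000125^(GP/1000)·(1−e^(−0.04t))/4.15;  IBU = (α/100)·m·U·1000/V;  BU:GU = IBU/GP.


U = 1.65·0.000125^(67/1000)·(1−e^(−0.04·51))/4.15 = 0.1894
IBU = (9.2/100)·26·0.1894·1000/19.8 = 22.8839
BU:GU = 22.8839/67

0.3416


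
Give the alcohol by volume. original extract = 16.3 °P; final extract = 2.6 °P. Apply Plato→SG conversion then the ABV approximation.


SG = 259/(259 − P);  ABV = (OG − FG)·131.25
OG = 259/(259 − 16.3) = 1.0672
FG = 259/(259 − 2.6) = 1.0101
ABV = (1.0672 − 1.0101)·131.25

7.4840 % ABV


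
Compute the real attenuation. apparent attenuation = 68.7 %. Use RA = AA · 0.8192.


RA = 68.7 · 0.8192

56.2790 %


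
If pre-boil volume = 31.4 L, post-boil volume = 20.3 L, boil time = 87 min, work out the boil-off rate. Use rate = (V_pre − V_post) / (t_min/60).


rate = (31.4 − 20.3) / (87/60)

7.6552 L/hr


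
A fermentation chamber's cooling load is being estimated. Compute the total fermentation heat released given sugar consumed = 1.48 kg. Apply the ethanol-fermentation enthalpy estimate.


Q = m_sugar · 590 kJ/kg
Q = 1.48 · 590

873.2000 kJ


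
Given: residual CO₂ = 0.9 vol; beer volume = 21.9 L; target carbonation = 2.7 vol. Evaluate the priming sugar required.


sugar = (target − residual)·4.0·V
sugar = (2.7 − 0.9)·4.0·21.9

157.6800 g


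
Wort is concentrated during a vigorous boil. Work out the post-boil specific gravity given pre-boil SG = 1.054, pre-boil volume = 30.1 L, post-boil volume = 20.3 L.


SG_post = 1 + (SG_pre − 1)·V_pre/V_post
pts_pre = (1.054 − 1)·1000 = 54.0000
pts_post = 54.0000·30.1/20.3 = 80.0690
SG_post = 1 + 80.0690/1000

1.0801


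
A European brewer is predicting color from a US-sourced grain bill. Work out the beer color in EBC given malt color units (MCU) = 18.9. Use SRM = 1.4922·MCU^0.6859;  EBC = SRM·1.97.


SRM = 1.4922·18.9^0.6859 = 11.2035
EBC = 11.2035·1.97

22.0708 EBC


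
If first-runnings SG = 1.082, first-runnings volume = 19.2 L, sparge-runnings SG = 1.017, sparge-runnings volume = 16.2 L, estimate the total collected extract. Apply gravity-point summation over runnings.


total = Σ (SG_i − 1)·1000·V_i
first = (1.082 − 1)·1000·19.2 = 1574.4000
sparge = (1.017 − 1)·1000·16.2 = 275.4000
total = 1574.4000 + 275.4000

1849.8000 gravity·L


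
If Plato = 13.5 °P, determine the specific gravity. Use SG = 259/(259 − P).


SG = 259/(259 − 13.5)

1.0550
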